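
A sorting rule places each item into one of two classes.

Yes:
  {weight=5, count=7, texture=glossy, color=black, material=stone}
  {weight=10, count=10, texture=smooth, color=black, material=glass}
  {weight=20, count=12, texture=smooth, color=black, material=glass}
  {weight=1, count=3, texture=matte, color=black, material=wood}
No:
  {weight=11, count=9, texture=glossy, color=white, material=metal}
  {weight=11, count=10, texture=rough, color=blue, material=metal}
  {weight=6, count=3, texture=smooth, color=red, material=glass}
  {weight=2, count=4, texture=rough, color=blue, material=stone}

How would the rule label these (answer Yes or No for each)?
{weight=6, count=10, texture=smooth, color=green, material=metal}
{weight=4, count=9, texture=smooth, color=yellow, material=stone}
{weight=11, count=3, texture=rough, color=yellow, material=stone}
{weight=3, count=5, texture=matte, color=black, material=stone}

Rule: color is black. This holds for each 'Yes' example and fails for each 'No' one.
{weight=6, count=10, texture=smooth, color=green, material=metal} → color is green → No. {weight=4, count=9, texture=smooth, color=yellow, material=stone} → color is yellow → No. {weight=11, count=3, texture=rough, color=yellow, material=stone} → color is yellow → No. {weight=3, count=5, texture=matte, color=black, material=stone} → color is black → Yes.

No, No, No, Yes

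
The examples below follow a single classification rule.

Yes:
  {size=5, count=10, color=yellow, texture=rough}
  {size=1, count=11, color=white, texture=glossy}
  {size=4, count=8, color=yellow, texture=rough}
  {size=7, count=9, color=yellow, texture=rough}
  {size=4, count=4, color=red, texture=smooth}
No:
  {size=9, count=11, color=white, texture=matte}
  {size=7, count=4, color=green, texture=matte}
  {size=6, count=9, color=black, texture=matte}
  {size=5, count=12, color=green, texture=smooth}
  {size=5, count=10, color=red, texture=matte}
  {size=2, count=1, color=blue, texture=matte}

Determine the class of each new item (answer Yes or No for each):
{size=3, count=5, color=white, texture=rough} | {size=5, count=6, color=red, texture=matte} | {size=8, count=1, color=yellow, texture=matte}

Yes, No, No

The simplest hypothesis consistent with all the labels is: texture is not matte AND count ≤ 11.
{size=3, count=5, color=white, texture=rough}: texture is rough, count = 5 — satisfies this, so Yes. {size=5, count=6, color=red, texture=matte}: texture is matte, count = 6 — does not fit, so No. {size=8, count=1, color=yellow, texture=matte}: texture is matte, count = 1 — does not fit, so No.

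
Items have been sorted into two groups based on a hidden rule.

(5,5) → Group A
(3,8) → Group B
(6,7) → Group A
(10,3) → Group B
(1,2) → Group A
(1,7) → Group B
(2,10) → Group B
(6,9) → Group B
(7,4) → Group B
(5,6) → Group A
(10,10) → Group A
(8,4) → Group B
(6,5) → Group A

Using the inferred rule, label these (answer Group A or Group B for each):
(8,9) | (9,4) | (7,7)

Group A, Group B, Group A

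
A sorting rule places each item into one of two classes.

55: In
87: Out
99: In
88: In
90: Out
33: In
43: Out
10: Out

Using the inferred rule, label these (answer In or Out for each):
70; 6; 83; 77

Out, Out, Out, In

The simplest hypothesis consistent with all the labels is: multiple of 11.
70: 70 = 11·6 + 4, does not fit → Out.
6: 6 = 11·0 + 6, does not fit → Out.
83: 83 = 11·7 + 6, does not fit → Out.
77: 77 = 11·7, qualifies → In.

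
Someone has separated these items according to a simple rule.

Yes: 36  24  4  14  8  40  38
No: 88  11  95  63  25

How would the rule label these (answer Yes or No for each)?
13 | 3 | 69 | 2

The simplest hypothesis consistent with all the labels is: even AND at most 40.
13 — 13 is odd, 13 ≤ 40, hence No.
3 — 3 is odd, 3 ≤ 40, hence No.
69 — 69 is odd, 69 > 40, hence No.
2 — 2 is even, 2 ≤ 40, hence Yes.

No, No, No, Yes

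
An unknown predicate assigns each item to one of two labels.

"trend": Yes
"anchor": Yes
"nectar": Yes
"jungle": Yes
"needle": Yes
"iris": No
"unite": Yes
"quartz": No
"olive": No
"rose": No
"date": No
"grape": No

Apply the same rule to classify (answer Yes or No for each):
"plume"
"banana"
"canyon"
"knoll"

The pattern is that an item is 'Yes' exactly when: contains 'n'.
No: "plume", since no 'n'.
Yes: "banana", since has 'n'.
Yes: "canyon", since has 'n'.
Yes: "knoll", since has 'n'.

No, Yes, Yes, Yes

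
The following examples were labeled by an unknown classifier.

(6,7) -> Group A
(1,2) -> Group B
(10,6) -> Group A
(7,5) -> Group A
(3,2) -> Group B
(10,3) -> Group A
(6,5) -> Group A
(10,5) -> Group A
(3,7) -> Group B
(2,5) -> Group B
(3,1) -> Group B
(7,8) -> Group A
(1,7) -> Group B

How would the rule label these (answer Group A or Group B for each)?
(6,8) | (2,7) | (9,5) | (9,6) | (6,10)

Group A, Group B, Group A, Group A, Group A

The pattern is that an item is 'Group A' exactly when: sum ≥ 11.
(6,8): 6+8 = 14, has this property → Group A. (2,7): 2+7 = 9, doesn't qualify → Group B. (9,5): 9+5 = 14, has this property → Group A. (9,6): 9+6 = 15, has this property → Group A. (6,10): 6+10 = 16, has this property → Group A.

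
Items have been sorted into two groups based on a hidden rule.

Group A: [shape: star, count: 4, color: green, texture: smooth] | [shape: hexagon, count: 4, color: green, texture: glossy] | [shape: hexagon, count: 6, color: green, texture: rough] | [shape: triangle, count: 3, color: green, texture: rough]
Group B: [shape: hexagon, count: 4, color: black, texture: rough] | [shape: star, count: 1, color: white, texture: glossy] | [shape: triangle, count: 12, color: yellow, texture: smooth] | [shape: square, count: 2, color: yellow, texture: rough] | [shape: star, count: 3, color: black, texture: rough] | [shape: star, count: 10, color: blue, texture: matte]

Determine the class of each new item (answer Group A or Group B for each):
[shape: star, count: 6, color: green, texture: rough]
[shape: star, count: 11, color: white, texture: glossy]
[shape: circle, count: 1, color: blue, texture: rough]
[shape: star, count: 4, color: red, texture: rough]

Group A, Group B, Group B, Group B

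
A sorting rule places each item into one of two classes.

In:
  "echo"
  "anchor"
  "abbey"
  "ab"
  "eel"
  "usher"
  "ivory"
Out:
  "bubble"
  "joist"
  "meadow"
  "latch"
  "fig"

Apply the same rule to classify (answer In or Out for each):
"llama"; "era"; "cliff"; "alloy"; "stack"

Out, In, Out, In, Out

The pattern is that an item is 'In' exactly when: starts with a vowel.
Out: "llama", since starts with 'l'.
In: "era", since starts with 'e'.
Out: "cliff", since starts with 'c'.
In: "alloy", since starts with 'a'.
Out: "stack", since starts with 's'.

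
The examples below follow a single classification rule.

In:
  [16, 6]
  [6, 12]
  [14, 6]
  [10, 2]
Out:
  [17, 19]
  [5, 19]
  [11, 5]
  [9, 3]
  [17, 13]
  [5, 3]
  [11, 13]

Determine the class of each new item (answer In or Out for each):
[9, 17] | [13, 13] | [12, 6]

The simplest hypothesis consistent with all the labels is: first is even.
[9, 17] → first 9 → Out.
[13, 13] → first 13 → Out.
[12, 6] → first 12 → In.

Out, Out, In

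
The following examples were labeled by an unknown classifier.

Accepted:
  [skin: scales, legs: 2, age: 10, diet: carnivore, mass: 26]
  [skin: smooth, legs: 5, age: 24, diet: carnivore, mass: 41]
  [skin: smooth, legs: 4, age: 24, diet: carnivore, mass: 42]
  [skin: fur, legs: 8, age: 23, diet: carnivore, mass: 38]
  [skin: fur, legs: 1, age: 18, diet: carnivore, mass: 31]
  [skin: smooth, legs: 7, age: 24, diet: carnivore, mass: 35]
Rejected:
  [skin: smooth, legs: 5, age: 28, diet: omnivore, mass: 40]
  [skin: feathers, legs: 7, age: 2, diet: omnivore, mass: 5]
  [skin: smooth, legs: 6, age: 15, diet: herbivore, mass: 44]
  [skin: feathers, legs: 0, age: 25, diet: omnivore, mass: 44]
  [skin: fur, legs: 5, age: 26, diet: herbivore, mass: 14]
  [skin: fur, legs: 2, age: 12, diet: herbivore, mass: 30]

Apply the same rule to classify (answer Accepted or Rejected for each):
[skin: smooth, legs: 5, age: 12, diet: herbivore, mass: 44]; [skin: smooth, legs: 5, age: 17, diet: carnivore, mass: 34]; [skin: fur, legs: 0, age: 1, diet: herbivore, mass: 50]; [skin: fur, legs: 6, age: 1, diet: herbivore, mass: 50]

Rejected, Accepted, Rejected, Rejected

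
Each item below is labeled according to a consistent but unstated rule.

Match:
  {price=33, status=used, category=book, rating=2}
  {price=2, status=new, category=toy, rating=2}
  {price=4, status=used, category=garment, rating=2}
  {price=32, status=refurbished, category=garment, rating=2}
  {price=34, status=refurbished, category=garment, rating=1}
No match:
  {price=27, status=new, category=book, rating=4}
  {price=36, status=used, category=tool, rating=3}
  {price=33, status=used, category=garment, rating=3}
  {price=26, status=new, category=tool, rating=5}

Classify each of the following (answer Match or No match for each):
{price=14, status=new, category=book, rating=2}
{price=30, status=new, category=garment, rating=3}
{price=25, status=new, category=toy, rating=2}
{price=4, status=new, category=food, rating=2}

Match, No match, Match, Match

The pattern is that an item is 'Match' exactly when: rating ≤ 2.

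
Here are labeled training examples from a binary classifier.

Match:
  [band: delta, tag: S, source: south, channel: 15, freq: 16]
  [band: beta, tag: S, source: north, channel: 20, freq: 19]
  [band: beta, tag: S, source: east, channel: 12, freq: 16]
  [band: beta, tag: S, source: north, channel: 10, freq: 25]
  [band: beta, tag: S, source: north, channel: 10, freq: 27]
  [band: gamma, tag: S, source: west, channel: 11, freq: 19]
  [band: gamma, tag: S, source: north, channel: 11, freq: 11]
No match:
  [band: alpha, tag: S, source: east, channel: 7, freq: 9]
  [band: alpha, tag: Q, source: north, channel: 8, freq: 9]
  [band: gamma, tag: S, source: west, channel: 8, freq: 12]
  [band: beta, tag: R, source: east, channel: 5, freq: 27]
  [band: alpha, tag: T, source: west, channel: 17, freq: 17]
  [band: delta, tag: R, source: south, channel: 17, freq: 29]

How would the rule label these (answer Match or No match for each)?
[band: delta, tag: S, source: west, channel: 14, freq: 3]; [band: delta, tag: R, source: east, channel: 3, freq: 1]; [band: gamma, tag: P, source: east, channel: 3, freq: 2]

Match, No match, No match

One predicate separates the groups cleanly: tag is S AND channel ≥ 10.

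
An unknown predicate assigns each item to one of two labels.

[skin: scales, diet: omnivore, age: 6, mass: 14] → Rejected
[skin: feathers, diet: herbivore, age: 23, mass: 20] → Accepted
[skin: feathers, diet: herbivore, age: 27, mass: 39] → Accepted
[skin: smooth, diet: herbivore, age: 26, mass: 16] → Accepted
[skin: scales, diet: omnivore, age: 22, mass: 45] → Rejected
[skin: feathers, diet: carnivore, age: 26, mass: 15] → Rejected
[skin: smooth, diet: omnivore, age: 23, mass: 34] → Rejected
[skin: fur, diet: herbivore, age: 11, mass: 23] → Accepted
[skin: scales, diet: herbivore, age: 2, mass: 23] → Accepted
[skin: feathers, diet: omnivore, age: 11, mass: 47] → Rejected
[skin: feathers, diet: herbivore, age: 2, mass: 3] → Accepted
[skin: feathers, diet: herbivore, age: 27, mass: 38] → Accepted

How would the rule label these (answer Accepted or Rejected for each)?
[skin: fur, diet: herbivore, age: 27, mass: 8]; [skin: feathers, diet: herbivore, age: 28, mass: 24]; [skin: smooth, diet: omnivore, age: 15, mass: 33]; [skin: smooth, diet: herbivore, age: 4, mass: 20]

Accepted, Accepted, Rejected, Accepted

Rule: diet is herbivore. This holds for each 'Accepted' example and fails for each 'Rejected' one.
[skin: fur, diet: herbivore, age: 27, mass: 8] — diet is herbivore, hence Accepted.
[skin: feathers, diet: herbivore, age: 28, mass: 24] — diet is herbivore, hence Accepted.
[skin: smooth, diet: omnivore, age: 15, mass: 33] — diet is omnivore, hence Rejected.
[skin: smooth, diet: herbivore, age: 4, mass: 20] — diet is herbivore, hence Accepted.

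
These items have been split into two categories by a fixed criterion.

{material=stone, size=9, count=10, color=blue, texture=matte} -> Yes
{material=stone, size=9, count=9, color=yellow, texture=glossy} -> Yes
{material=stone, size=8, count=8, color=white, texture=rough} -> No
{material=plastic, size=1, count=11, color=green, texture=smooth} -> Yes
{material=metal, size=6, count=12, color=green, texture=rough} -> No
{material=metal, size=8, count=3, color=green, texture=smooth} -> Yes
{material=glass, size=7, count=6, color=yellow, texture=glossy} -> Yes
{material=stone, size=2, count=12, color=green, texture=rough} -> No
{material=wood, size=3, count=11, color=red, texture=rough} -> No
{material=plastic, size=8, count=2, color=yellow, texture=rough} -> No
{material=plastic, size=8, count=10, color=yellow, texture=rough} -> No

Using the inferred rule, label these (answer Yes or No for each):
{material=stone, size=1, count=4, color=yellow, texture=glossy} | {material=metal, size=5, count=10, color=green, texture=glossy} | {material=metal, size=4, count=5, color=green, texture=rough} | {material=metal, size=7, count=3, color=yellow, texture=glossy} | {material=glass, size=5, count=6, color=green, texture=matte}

Yes, Yes, No, Yes, Yes

A rule that fits every label: texture is not rough — true of each 'Yes' example, false of each 'No' one.
{material=stone, size=1, count=4, color=yellow, texture=glossy} → texture is glossy → Yes. {material=metal, size=5, count=10, color=green, texture=glossy} → texture is glossy → Yes. {material=metal, size=4, count=5, color=green, texture=rough} → texture is rough → No. {material=metal, size=7, count=3, color=yellow, texture=glossy} → texture is glossy → Yes. {material=glass, size=5, count=6, color=green, texture=matte} → texture is matte → Yes.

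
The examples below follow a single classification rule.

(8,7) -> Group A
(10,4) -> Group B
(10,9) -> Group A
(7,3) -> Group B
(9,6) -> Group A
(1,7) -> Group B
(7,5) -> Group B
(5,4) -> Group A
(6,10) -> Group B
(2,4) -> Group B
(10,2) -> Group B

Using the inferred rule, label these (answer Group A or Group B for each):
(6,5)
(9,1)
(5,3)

Group A, Group B, Group B

A rule that fits every label: sum is odd — true of each 'Group A' example, false of each 'Group B' one.
(6,5): Group A (6+5 = 11). (9,1): Group B (9+1 = 10). (5,3): Group B (5+3 = 8).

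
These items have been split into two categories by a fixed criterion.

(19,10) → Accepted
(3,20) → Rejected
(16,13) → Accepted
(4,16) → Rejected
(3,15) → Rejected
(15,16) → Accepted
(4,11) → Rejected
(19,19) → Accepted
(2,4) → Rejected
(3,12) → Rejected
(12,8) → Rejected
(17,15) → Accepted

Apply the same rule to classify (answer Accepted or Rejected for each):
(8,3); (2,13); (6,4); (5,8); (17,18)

Rejected, Rejected, Rejected, Rejected, Accepted

The pattern is that an item is 'Accepted' exactly when: sum ≥ 29.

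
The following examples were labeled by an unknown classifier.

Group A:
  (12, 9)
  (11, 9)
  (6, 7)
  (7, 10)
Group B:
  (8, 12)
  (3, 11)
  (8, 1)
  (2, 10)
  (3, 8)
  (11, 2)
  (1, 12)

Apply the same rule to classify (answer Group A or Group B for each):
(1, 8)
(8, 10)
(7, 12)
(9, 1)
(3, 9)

Group B, Group A, Group B, Group B, Group B

'Group A' ⟺ |first − second| ≤ 3.
(1, 8): |1−8| = 7, does not satisfy this → Group B. (8, 10): |8−10| = 2, checks out → Group A. (7, 12): |7−12| = 5, does not satisfy this → Group B. (9, 1): |9−1| = 8, does not satisfy this → Group B. (3, 9): |3−9| = 6, does not satisfy this → Group B.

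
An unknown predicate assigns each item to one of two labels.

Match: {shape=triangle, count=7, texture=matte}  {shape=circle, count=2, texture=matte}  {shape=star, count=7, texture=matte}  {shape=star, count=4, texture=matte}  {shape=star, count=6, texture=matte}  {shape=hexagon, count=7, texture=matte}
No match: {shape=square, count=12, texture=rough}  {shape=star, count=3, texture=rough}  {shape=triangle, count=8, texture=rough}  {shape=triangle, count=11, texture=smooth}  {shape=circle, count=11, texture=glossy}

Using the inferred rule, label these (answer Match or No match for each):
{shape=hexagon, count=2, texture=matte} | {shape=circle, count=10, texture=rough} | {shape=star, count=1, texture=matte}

'Match' ⟺ texture is matte.
{shape=hexagon, count=2, texture=matte}: texture is matte — fits, so Match. {shape=circle, count=10, texture=rough}: texture is rough — does not satisfy this, so No match. {shape=star, count=1, texture=matte}: texture is matte — fits, so Match.

Match, No match, Match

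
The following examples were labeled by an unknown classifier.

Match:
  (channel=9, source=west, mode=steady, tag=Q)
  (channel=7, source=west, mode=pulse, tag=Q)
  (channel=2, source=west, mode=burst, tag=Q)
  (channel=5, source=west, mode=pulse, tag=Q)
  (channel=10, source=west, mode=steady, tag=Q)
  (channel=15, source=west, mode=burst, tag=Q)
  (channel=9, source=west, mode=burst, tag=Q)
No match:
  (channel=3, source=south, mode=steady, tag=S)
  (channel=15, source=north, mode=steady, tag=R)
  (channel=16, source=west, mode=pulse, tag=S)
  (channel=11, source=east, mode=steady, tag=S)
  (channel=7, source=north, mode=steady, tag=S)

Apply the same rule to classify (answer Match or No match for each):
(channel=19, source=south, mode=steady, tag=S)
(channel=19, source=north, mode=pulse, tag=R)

No match, No match

Every 'Match' example satisfies: tag is Q. None of the 'No match' examples do.
(channel=19, source=south, mode=steady, tag=S) — tag is S, hence No match.
(channel=19, source=north, mode=pulse, tag=R) — tag is R, hence No match.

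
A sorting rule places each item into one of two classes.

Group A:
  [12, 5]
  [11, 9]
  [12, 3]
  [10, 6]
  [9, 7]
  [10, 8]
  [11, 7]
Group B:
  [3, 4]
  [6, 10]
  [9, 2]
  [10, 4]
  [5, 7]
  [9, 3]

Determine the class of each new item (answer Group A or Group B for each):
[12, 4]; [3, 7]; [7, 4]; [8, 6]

Group A, Group B, Group B, Group B

The classifier is using: first > second AND sum ≥ 15.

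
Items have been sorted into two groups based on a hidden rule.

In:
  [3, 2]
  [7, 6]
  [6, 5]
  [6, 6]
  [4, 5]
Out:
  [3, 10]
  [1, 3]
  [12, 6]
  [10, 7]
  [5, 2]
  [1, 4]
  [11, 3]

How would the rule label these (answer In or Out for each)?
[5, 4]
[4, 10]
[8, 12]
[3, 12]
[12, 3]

The common property of the 'In' items is: |first − second| ≤ 1. No 'Out' item has it.

In, Out, Out, Out, Out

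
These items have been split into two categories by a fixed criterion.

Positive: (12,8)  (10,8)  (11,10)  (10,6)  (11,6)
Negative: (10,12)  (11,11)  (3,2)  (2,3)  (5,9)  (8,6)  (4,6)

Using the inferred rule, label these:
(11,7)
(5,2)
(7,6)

Positive, Negative, Negative

One predicate separates the groups cleanly: first > second AND sum ≥ 16.
(11,7) — 11 > 7, 11+7 = 18, hence Positive.
(5,2) — 5 > 2, 5+2 = 7, hence Negative.
(7,6) — 7 > 6, 7+6 = 13, hence Negative.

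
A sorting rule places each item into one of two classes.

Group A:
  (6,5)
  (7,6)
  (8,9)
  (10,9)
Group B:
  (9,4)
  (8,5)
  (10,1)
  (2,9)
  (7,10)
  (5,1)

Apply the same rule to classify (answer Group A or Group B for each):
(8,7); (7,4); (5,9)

Group A, Group B, Group B

Rule: |first − second| ≤ 1. This holds for each 'Group A' example and fails for each 'Group B' one.
(8,7): |8−7| = 1, satisfies this → Group A.
(7,4): |7−4| = 3, fails the rule → Group B.
(5,9): |5−9| = 4, fails the rule → Group B.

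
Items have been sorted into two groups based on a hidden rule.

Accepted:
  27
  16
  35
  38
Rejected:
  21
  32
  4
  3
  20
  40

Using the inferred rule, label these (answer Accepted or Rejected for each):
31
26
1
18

Rejected, Accepted, Rejected, Accepted

The simplest hypothesis consistent with all the labels is: digit sum ≥ 6.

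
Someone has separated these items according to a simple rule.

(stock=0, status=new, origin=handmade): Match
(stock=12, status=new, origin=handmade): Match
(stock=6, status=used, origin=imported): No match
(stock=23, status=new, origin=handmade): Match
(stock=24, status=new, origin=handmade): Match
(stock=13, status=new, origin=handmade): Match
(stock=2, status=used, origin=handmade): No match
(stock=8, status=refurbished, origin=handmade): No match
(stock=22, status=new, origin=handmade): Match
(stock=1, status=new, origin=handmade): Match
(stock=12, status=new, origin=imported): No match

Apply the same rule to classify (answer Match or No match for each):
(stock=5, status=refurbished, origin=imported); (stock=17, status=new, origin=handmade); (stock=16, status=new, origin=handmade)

All 'Match' examples share one property — origin is handmade AND status is new — and every 'No match' example lacks it.
(stock=5, status=refurbished, origin=imported): No match (origin is imported, status is refurbished).
(stock=17, status=new, origin=handmade): Match (origin is handmade, status is new).
(stock=16, status=new, origin=handmade): Match (origin is handmade, status is new).

No match, Match, Match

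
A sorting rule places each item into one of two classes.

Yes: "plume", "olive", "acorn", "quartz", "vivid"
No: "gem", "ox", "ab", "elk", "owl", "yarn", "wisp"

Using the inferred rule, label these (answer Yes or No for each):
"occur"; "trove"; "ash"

Yes, Yes, No

The common property of the 'Yes' items is: length ≥ 5. No 'No' item has it.
"occur" — length 5, hence Yes.
"trove" — length 5, hence Yes.
"ash" — length 3, hence No.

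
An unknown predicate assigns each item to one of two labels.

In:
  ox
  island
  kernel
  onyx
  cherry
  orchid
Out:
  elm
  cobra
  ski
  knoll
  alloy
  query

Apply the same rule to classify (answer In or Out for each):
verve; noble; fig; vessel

One predicate separates the groups cleanly: even length.
verve: Out (length 5). noble: Out (length 5). fig: Out (length 3). vessel: In (length 6).

Out, Out, Out, In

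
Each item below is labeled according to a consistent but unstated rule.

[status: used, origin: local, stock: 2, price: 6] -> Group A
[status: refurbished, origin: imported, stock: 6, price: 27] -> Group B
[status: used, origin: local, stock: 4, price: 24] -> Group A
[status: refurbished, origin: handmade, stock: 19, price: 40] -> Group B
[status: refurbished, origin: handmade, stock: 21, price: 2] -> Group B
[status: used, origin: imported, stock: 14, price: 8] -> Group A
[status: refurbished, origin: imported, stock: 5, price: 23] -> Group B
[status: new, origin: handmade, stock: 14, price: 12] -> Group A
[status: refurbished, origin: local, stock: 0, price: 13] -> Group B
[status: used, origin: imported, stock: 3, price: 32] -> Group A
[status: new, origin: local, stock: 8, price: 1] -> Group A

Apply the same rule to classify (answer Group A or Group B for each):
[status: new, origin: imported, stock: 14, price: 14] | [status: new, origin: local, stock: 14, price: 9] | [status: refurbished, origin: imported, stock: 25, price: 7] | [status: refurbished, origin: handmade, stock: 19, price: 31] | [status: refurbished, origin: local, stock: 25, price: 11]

All 'Group A' examples share one property — status is not refurbished — and every 'Group B' example lacks it.
[status: new, origin: imported, stock: 14, price: 14] → status is new → Group A. [status: new, origin: local, stock: 14, price: 9] → status is new → Group A. [status: refurbished, origin: imported, stock: 25, price: 7] → status is refurbished → Group B. [status: refurbished, origin: handmade, stock: 19, price: 31] → status is refurbished → Group B. [status: refurbished, origin: local, stock: 25, price: 11] → status is refurbished → Group B.

Group A, Group A, Group B, Group B, Group B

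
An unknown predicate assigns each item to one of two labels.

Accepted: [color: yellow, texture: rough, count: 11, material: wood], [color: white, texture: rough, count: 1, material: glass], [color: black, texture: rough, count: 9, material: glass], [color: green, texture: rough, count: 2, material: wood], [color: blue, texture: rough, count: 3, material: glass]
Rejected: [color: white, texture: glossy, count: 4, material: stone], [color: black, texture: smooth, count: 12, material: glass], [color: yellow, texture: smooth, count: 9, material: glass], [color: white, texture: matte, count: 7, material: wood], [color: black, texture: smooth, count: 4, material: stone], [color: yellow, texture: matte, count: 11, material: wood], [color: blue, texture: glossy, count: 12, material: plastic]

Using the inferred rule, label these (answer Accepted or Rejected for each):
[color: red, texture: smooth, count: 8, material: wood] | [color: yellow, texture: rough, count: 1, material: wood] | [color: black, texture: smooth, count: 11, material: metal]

All 'Accepted' examples share one property — texture is rough — and every 'Rejected' example lacks it.

Rejected, Accepted, Rejected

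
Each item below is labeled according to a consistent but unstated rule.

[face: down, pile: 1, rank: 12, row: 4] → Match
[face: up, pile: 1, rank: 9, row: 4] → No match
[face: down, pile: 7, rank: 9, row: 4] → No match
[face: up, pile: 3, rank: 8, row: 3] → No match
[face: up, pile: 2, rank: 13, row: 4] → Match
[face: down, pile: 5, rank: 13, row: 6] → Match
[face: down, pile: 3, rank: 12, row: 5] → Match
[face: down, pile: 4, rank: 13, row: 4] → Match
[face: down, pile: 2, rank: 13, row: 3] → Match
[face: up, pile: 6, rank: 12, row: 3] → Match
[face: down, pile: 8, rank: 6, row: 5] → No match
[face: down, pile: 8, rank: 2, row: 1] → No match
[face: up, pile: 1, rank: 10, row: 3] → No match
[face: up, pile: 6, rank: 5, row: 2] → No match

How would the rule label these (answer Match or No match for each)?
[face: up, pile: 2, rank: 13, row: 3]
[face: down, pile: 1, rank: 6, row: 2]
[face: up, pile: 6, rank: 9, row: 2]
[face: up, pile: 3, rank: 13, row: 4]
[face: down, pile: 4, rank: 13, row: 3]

Match, No match, No match, Match, Match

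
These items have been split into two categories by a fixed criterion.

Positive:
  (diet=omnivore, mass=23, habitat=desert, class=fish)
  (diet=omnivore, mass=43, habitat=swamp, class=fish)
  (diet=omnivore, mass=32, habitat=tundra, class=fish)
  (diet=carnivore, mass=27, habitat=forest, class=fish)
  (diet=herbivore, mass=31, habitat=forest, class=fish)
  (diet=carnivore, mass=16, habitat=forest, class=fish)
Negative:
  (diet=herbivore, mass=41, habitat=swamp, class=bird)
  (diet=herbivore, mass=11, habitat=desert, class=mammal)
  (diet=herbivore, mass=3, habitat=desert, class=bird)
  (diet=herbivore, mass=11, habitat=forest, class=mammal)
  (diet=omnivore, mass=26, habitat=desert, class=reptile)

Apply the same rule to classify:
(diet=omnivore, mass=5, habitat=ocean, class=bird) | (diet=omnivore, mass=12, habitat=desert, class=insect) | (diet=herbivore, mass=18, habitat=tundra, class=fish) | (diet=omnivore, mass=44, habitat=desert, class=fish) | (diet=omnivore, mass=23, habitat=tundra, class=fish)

The simplest hypothesis consistent with all the labels is: class is fish.
(diet=omnivore, mass=5, habitat=ocean, class=bird) — class is bird, hence Negative. (diet=omnivore, mass=12, habitat=desert, class=insect) — class is insect, hence Negative. (diet=herbivore, mass=18, habitat=tundra, class=fish) — class is fish, hence Positive. (diet=omnivore, mass=44, habitat=desert, class=fish) — class is fish, hence Positive. (diet=omnivore, mass=23, habitat=tundra, class=fish) — class is fish, hence Positive.

Negative, Negative, Positive, Positive, Positive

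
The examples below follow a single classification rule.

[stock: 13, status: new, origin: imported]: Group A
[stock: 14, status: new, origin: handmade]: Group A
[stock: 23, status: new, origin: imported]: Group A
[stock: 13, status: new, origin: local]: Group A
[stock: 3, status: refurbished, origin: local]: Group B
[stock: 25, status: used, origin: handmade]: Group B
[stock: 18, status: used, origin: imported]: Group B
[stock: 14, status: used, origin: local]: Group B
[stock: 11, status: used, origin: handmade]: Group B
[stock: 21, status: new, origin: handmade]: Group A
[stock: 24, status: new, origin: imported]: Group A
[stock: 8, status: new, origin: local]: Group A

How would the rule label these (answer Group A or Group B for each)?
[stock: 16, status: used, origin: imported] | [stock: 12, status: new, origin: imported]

Group B, Group A

Rule: status is new. This holds for each 'Group A' example and fails for each 'Group B' one.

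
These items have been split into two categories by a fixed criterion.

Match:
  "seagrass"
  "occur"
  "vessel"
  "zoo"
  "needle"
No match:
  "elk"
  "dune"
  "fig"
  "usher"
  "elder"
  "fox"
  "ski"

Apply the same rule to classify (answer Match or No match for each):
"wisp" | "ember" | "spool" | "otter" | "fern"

No match, No match, Match, Match, No match

The simplest hypothesis consistent with all the labels is: has a double letter.
"wisp": no doubled letter, doesn't match → No match.
"ember": no doubled letter, doesn't match → No match.
"spool": 'oo' doubled, checks out → Match.
"otter": 'tt' doubled, checks out → Match.
"fern": no doubled letter, doesn't match → No match.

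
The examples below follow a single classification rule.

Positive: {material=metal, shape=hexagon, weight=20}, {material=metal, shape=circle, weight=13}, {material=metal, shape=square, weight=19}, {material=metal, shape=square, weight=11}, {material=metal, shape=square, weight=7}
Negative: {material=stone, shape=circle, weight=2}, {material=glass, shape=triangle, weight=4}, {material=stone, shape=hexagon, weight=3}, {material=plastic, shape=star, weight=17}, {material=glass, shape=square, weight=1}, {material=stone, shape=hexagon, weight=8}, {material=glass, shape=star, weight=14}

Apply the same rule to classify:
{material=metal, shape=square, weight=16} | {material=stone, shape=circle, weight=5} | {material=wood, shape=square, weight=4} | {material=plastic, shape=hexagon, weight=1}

All 'Positive' examples share one property — material is metal — and every 'Negative' example lacks it.

Positive, Negative, Negative, Negative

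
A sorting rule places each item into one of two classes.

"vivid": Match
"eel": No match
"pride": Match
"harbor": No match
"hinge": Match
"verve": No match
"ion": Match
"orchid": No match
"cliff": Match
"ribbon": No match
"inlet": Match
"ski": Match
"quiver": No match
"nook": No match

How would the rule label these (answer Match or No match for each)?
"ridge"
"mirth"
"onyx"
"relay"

'Match' ⟺ odd length AND contains 'i'.
Match: "ridge", since length 5, has 'i'.
Match: "mirth", since length 5, has 'i'.
No match: "onyx", since length 4, no 'i'.
No match: "relay", since length 5, no 'i'.

Match, Match, No match, No match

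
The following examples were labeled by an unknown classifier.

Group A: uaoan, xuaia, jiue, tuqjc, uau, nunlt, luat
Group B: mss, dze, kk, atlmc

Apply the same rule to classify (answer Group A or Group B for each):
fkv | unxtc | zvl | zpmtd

Group B, Group A, Group B, Group B

The pattern is that an item is 'Group A' exactly when: contains 'u'.
fkv → no 'u' → Group B.
unxtc → has 'u' → Group A.
zvl → no 'u' → Group B.
zpmtd → no 'u' → Group B.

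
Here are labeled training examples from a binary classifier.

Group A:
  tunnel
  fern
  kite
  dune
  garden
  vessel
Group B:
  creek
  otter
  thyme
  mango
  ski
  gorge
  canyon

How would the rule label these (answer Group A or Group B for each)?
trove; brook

Group B, Group B

One predicate separates the groups cleanly: even length AND contains 'e'.
trove: length 5, has 'e' — does not satisfy this, so Group B.
brook: length 5, no 'e' — does not satisfy this, so Group B.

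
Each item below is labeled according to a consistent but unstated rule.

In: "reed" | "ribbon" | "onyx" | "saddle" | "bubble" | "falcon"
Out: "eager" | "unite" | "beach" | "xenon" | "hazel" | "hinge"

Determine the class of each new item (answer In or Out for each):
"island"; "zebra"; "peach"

The classifier is using: even length.

In, Out, Out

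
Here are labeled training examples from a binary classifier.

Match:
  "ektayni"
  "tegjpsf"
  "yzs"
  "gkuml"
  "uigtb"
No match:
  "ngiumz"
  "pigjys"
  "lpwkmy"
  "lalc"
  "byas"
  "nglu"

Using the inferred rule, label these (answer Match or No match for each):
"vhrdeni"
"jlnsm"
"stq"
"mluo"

The common property of the 'Match' items is: odd length. No 'No match' item has it.

Match, Match, Match, No match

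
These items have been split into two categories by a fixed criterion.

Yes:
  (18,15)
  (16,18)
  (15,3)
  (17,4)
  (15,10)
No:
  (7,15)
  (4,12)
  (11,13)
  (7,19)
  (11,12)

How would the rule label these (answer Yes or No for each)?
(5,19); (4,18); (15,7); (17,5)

No, No, Yes, Yes

The rule appears to be: first ≥ 12.
(5,19): first 5 — does not satisfy this, so No.
(4,18): first 4 — does not satisfy this, so No.
(15,7): first 15 — matches, so Yes.
(17,5): first 17 — matches, so Yes.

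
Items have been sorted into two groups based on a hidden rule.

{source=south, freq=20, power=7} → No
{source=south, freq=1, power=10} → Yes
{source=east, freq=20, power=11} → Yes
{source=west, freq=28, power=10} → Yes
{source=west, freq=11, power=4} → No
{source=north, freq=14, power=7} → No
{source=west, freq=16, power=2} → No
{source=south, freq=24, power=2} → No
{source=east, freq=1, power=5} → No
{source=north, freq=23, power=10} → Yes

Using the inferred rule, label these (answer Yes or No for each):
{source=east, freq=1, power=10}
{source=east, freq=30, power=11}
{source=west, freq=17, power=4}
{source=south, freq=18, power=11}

Yes, Yes, No, Yes

Every 'Yes' example satisfies: power ≥ 10. None of the 'No' examples do.
Yes: {source=east, freq=1, power=10}, since power = 10.
Yes: {source=east, freq=30, power=11}, since power = 11.
No: {source=west, freq=17, power=4}, since power = 4.
Yes: {source=south, freq=18, power=11}, since power = 11.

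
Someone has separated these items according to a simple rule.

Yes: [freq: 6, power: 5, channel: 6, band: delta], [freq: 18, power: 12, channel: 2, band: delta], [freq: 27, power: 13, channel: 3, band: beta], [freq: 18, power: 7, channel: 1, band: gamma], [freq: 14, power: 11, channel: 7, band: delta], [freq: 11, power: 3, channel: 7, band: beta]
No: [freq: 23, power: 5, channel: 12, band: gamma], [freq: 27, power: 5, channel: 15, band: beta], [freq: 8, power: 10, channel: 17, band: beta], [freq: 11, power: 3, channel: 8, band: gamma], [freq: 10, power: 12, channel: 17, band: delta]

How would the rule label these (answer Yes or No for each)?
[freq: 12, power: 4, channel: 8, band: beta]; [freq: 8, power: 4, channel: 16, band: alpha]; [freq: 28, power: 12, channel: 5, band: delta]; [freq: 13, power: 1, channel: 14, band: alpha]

'Yes' ⟺ channel ≤ 7.

No, No, Yes, No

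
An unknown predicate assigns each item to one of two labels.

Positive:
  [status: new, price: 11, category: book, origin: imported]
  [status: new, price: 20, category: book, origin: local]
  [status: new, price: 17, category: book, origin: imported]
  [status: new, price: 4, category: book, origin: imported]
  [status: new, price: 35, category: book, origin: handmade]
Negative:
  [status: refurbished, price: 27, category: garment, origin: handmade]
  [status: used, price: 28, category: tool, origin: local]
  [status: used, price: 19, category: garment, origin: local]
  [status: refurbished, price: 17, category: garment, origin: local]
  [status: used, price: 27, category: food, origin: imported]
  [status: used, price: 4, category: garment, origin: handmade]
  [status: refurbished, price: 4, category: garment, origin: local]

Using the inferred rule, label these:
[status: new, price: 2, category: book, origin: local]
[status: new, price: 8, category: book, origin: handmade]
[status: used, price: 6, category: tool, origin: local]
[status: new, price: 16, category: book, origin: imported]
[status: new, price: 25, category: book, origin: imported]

Every 'Positive' example satisfies: status is new. None of the 'Negative' examples do.
[status: new, price: 2, category: book, origin: local]: Positive (status is new). [status: new, price: 8, category: book, origin: handmade]: Positive (status is new). [status: used, price: 6, category: tool, origin: local]: Negative (status is used). [status: new, price: 16, category: book, origin: imported]: Positive (status is new). [status: new, price: 25, category: book, origin: imported]: Positive (status is new).

Positive, Positive, Negative, Positive, Positive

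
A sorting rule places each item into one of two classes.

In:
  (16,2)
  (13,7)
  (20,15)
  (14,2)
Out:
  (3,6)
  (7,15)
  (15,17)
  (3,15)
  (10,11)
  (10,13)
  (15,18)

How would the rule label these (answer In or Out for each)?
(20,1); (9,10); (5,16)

The distinguishing property — first > second — holds for all the 'In' cases and none of the 'Out' cases.
(20,1): 20 > 1, matches → In. (9,10): 9 < 10, fails the rule → Out. (5,16): 5 < 16, fails the rule → Out.

In, Out, Out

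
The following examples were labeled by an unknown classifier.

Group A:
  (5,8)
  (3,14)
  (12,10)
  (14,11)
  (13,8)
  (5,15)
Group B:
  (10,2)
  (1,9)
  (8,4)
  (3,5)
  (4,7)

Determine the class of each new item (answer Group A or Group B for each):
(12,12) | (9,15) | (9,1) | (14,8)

Group A, Group A, Group B, Group A

The common property of the 'Group A' items is: sum ≥ 13. No 'Group B' item has it.
(12,12): 12+12 = 24, satisfies this → Group A.
(9,15): 9+15 = 24, satisfies this → Group A.
(9,1): 9+1 = 10, lacks this property → Group B.
(14,8): 14+8 = 22, satisfies this → Group A.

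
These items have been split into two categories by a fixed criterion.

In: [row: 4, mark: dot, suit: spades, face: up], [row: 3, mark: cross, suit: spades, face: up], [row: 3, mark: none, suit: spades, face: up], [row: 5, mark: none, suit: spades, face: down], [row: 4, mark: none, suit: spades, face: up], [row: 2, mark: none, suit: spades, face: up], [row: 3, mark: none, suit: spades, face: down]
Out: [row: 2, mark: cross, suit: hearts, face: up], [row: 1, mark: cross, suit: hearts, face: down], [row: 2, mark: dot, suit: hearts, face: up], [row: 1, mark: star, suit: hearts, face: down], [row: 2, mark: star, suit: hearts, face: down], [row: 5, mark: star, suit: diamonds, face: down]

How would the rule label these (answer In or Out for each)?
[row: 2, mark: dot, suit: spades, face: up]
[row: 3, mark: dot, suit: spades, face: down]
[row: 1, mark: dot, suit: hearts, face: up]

The distinguishing property — suit is spades — holds for all the 'In' cases and none of the 'Out' cases.
[row: 2, mark: dot, suit: spades, face: up]: suit is spades, matches → In.
[row: 3, mark: dot, suit: spades, face: down]: suit is spades, matches → In.
[row: 1, mark: dot, suit: hearts, face: up]: suit is hearts, does not satisfy this → Out.

In, In, Out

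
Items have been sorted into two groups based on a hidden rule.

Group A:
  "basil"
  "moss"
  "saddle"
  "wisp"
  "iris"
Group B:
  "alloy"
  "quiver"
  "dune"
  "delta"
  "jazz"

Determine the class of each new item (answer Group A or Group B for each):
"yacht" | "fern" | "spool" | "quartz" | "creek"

Group B, Group B, Group A, Group B, Group B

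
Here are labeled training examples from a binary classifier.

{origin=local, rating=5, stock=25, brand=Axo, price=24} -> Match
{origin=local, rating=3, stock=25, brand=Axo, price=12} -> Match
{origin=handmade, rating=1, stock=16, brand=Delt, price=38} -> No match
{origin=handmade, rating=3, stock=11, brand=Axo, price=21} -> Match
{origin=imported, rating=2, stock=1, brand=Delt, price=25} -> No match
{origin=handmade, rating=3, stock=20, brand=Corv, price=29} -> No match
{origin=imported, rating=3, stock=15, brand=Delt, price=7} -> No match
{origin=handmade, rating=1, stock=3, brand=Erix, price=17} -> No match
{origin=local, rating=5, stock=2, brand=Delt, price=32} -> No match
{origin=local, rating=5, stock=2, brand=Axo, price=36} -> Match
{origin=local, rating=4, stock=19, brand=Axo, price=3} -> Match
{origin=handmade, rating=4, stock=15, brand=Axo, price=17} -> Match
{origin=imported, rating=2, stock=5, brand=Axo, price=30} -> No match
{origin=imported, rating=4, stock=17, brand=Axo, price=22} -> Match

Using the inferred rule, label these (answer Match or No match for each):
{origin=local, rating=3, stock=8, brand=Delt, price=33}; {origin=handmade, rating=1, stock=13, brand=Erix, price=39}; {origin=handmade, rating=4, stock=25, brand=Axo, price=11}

Every 'Match' example satisfies: brand is Axo AND rating ≥ 3. None of the 'No match' examples do.
{origin=local, rating=3, stock=8, brand=Delt, price=33}: brand is Delt, rating = 3 — does not fit, so No match.
{origin=handmade, rating=1, stock=13, brand=Erix, price=39}: brand is Erix, rating = 1 — does not fit, so No match.
{origin=handmade, rating=4, stock=25, brand=Axo, price=11}: brand is Axo, rating = 4 — matches, so Match.

No match, No match, Match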